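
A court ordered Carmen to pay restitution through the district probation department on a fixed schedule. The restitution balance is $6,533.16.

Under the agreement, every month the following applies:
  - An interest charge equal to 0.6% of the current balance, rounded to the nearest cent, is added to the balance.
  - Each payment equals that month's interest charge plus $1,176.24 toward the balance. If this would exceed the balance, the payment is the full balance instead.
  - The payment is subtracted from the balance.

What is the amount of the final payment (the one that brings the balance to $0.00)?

Month 1: opening $6,533.16; interest $39.20 → $6,572.36; payment $1,215.44; balance $5,356.92
Month 2: opening $5,356.92; interest $32.14 → $5,389.06; payment $1,208.38; balance $4,180.68
Month 3: opening $4,180.68; interest $25.08 → $4,205.76; payment $1,201.32; balance $3,004.44
Month 4: opening $3,004.44; interest $18.03 → $3,022.47; payment $1,194.27; balance $1,828.20
Month 5: opening $1,828.20; interest $10.97 → $1,839.17; payment $1,187.21; balance $651.96
Month 6: opening $651.96; interest $3.91 → $655.87; payment $655.87; balance $0.00

$655.87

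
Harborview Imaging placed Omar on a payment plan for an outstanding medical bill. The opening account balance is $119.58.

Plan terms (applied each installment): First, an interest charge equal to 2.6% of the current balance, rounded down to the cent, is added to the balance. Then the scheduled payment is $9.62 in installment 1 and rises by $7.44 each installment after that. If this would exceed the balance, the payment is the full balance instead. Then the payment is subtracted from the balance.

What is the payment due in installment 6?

Installment 1: opening $119.58; interest $3.10 → $122.68; payment $9.62; balance $113.06
Installment 2: opening $113.06; interest $2.93 → $115.99; payment $17.06; balance $98.93
Installment 3: opening $98.93; interest $2.57 → $101.50; payment $24.50; balance $77.00
Installment 4: opening $77.00; interest $2.00 → $79.00; payment $31.94; balance $47.06
Installment 5: opening $47.06; interest $1.22 → $48.28; payment $39.38; balance $8.90
Installment 6: opening $8.90; interest $0.23 → $9.13; payment $9.13; balance $0.00

$9.13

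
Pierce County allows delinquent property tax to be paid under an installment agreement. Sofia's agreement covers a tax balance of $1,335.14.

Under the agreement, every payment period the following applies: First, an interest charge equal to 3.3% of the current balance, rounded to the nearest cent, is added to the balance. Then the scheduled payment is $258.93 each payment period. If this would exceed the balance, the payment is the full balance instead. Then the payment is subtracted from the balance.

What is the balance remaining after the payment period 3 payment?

Payment period 1: opening $1,335.14; interest $44.06 → $1,379.20; payment $258.93; balance $1,120.27
Payment period 2: opening $1,120.27; interest $36.97 → $1,157.24; payment $258.93; balance $898.31
Payment period 3: opening $898.31; interest $29.64 → $927.95; payment $258.93; balance $669.02

$669.02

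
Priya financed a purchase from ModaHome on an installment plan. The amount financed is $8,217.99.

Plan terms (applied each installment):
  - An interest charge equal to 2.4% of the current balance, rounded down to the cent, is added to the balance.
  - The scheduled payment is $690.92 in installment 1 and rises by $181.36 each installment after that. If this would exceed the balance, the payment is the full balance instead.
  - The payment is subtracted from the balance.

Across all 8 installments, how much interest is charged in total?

$978.44

# | Opening | Interest | Payment | End bal
1 | $8,217.99 | $197.23 | $690.92 | $7,724.30
2 | $7,724.30 | $185.38 | $872.28 | $7,037.40
3 | $7,037.40 | $168.89 | $1,053.64 | $6,152.65
4 | $6,152.65 | $147.66 | $1,235.00 | $5,065.31
5 | $5,065.31 | $121.56 | $1,416.36 | $3,770.51
6 | $3,770.51 | $90.49 | $1,597.72 | $2,263.28
7 | $2,263.28 | $54.31 | $1,779.08 | $538.51
8 | $538.51 | $12.92 | $551.43 | $0.00
Total interest: $197.23 + $185.38 + $168.89 + $147.66 + $121.56 + $90.49 + $54.31 + $12.92 = $978.44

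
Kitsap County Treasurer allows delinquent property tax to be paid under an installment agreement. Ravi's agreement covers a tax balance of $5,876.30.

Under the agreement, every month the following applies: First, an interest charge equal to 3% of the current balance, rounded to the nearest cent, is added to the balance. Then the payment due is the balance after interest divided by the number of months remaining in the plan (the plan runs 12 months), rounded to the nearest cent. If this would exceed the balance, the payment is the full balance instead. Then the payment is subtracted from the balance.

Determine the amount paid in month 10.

Month 1: $5,876.30 +$176.29 interest = $6,052.59; pay $504.38 → $5,548.21
Month 2: $5,548.21 +$166.45 interest = $5,714.66; pay $519.51 → $5,195.15
Month 3: $5,195.15 +$155.85 interest = $5,351.00; pay $535.10 → $4,815.90
Month 4: $4,815.90 +$144.48 interest = $4,960.38; pay $551.15 → $4,409.23
Month 5: $4,409.23 +$132.28 interest = $4,541.51; pay $567.69 → $3,973.82
Month 6: $3,973.82 +$119.21 interest = $4,093.03; pay $584.72 → $3,508.31
Month 7: $3,508.31 +$105.25 interest = $3,613.56; pay $602.26 → $3,011.30
Month 8: $3,011.30 +$90.34 interest = $3,101.64; pay $620.33 → $2,481.31
Month 9: $2,481.31 +$74.44 interest = $2,555.75; pay $638.94 → $1,916.81
Month 10: $1,916.81 +$57.50 interest = $1,974.31; pay $658.10 → $1,316.21

$658.10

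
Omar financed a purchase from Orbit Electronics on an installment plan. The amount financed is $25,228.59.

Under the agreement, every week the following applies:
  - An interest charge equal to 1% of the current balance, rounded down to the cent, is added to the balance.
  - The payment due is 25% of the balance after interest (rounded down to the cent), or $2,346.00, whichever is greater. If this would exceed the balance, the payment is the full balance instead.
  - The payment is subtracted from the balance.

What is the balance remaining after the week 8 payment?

Week 1: $25,228.59 +$252.28 interest = $25,480.87; pay $6,370.21 → $19,110.66
Week 2: $19,110.66 +$191.10 interest = $19,301.76; pay $4,825.44 → $14,476.32
Week 3: $14,476.32 +$144.76 interest = $14,621.08; pay $3,655.27 → $10,965.81
Week 4: $10,965.81 +$109.65 interest = $11,075.46; pay $2,768.86 → $8,306.60
Week 5: $8,306.60 +$83.06 interest = $8,389.66; pay $2,346.00 → $6,043.66
Week 6: $6,043.66 +$60.43 interest = $6,104.09; pay $2,346.00 → $3,758.09
Week 7: $3,758.09 +$37.58 interest = $3,795.67; pay $2,346.00 → $1,449.67
Week 8: $1,449.67 +$14.49 interest = $1,464.16; pay $1,464.16 → $0.00

$0.00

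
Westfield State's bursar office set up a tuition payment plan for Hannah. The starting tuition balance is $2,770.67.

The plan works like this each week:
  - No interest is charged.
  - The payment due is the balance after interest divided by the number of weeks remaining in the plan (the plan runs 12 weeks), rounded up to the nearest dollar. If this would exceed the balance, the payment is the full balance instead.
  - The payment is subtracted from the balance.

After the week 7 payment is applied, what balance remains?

$1,153.67

Week 1: opening $2,770.67; payment $231.00; balance $2,539.67
Week 2: opening $2,539.67; payment $231.00; balance $2,308.67
Week 3: opening $2,308.67; payment $231.00; balance $2,077.67
Week 4: opening $2,077.67; payment $231.00; balance $1,846.67
Week 5: opening $1,846.67; payment $231.00; balance $1,615.67
Week 6: opening $1,615.67; payment $231.00; balance $1,384.67
Week 7: opening $1,384.67; payment $231.00; balance $1,153.67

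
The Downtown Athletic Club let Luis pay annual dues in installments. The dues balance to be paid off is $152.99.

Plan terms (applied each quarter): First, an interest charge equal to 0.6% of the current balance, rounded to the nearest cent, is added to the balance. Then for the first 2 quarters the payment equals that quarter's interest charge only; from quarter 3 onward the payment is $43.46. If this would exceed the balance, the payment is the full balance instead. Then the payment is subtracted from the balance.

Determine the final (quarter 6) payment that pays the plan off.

Quarter 1: $152.99 +$0.92 interest = $153.91; pay $0.92 → $152.99
Quarter 2: $152.99 +$0.92 interest = $153.91; pay $0.92 → $152.99
Quarter 3: $152.99 +$0.92 interest = $153.91; pay $43.46 → $110.45
Quarter 4: $110.45 +$0.66 interest = $111.11; pay $43.46 → $67.65
Quarter 5: $67.65 +$0.41 interest = $68.06; pay $43.46 → $24.60
Quarter 6: $24.60 +$0.15 interest = $24.75; pay $24.75 → $0.00

$24.75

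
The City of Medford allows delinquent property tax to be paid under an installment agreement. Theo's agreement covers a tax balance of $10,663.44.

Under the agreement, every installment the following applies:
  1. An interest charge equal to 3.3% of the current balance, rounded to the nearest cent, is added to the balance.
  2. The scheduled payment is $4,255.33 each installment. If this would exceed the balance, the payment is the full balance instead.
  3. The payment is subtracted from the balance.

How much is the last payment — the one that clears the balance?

Installment 1: opening $10,663.44; interest $351.89 → $11,015.33; payment $4,255.33; balance $6,760.00
Installment 2: opening $6,760.00; interest $223.08 → $6,983.08; payment $4,255.33; balance $2,727.75
Installment 3: opening $2,727.75; interest $90.02 → $2,817.77; payment $2,817.77; balance $0.00

$2,817.77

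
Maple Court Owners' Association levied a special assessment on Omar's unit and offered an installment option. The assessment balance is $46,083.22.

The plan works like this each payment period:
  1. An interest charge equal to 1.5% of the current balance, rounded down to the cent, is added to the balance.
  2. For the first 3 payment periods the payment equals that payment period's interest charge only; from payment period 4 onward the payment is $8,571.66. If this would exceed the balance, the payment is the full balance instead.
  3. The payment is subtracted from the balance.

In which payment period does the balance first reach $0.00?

9

Payment period 1: $46,083.22 +$691.24 interest = $46,774.46; pay $691.24 → $46,083.22
Payment period 2: $46,083.22 +$691.24 interest = $46,774.46; pay $691.24 → $46,083.22
Payment period 3: $46,083.22 +$691.24 interest = $46,774.46; pay $691.24 → $46,083.22
Payment period 4: $46,083.22 +$691.24 interest = $46,774.46; pay $8,571.66 → $38,202.80
Payment period 5: $38,202.80 +$573.04 interest = $38,775.84; pay $8,571.66 → $30,204.18
Payment period 6: $30,204.18 +$453.06 interest = $30,657.24; pay $8,571.66 → $22,085.58
Payment period 7: $22,085.58 +$331.28 interest = $22,416.86; pay $8,571.66 → $13,845.20
Payment period 8: $13,845.20 +$207.67 interest = $14,052.87; pay $8,571.66 → $5,481.21
Payment period 9: $5,481.21 +$82.21 interest = $5,563.42; pay $5,563.42 → $0.00
Balance reaches $0.00 in payment period 9.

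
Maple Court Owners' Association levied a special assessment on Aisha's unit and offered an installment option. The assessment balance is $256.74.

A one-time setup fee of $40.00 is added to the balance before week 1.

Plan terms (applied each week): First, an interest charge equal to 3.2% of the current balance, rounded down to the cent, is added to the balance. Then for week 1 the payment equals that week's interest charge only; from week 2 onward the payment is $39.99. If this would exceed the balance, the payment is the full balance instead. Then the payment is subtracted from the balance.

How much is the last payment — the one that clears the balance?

$24.36

Week 1: opening $296.74; interest $9.49 → $306.23; payment $9.49; balance $296.74
Week 2: opening $296.74; interest $9.49 → $306.23; payment $39.99; balance $266.24
Week 3: opening $266.24; interest $8.51 → $274.75; payment $39.99; balance $234.76
Week 4: opening $234.76; interest $7.51 → $242.27; payment $39.99; balance $202.28
Week 5: opening $202.28; interest $6.47 → $208.75; payment $39.99; balance $168.76
Week 6: opening $168.76; interest $5.40 → $174.16; payment $39.99; balance $134.17
Week 7: opening $134.17; interest $4.29 → $138.46; payment $39.99; balance $98.47
Week 8: opening $98.47; interest $3.15 → $101.62; payment $39.99; balance $61.63
Week 9: opening $61.63; interest $1.97 → $63.60; payment $39.99; balance $23.61
Week 10: opening $23.61; interest $0.75 → $24.36; payment $24.36; balance $0.00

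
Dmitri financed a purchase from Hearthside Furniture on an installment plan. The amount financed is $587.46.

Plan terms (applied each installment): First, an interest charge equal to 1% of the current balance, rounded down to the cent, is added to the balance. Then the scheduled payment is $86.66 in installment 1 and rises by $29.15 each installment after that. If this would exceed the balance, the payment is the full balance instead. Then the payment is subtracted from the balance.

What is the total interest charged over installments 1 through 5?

$18.25

Installment 1: $587.46 +$5.87 interest = $593.33; pay $86.66 → $506.67
Installment 2: $506.67 +$5.06 interest = $511.73; pay $115.81 → $395.92
Installment 3: $395.92 +$3.95 interest = $399.87; pay $144.96 → $254.91
Installment 4: $254.91 +$2.54 interest = $257.45; pay $174.11 → $83.34
Installment 5: $83.34 +$0.83 interest = $84.17; pay $84.17 → $0.00
Total interest: $5.87 + $5.06 + $3.95 + $2.54 + $0.83 = $18.25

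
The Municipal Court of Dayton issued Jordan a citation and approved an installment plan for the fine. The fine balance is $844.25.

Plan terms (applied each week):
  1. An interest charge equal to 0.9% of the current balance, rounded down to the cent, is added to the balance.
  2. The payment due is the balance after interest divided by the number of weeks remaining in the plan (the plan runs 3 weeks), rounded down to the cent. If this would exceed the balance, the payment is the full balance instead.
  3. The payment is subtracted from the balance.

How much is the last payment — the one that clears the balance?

$289.08

Week 1: opening $844.25; interest $7.59 → $851.84; payment $283.94; balance $567.90
Week 2: opening $567.90; interest $5.11 → $573.01; payment $286.50; balance $286.51
Week 3: opening $286.51; interest $2.57 → $289.08; payment $289.08; balance $0.00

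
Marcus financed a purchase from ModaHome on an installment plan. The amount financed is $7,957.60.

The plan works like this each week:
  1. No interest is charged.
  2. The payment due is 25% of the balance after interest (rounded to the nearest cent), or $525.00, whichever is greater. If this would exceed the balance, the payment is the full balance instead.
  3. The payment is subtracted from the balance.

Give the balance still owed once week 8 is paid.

$313.37

Week 1: $7,957.60 − $1,989.40 → $5,968.20
Week 2: $5,968.20 − $1,492.05 → $4,476.15
Week 3: $4,476.15 − $1,119.04 → $3,357.11
Week 4: $3,357.11 − $839.28 → $2,517.83
Week 5: $2,517.83 − $629.46 → $1,888.37
Week 6: $1,888.37 − $525.00 → $1,363.37
Week 7: $1,363.37 − $525.00 → $838.37
Week 8: $838.37 − $525.00 → $313.37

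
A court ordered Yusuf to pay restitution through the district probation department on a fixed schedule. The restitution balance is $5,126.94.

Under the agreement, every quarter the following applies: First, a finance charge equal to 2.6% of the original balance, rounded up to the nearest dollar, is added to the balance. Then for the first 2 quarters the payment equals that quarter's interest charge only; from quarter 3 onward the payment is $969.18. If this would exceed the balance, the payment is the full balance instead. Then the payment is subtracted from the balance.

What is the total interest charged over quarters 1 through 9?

# | Opening | Interest | Payment | End bal
1 | $5,126.94 | $134.00 | $134.00 | $5,126.94
2 | $5,126.94 | $134.00 | $134.00 | $5,126.94
3 | $5,126.94 | $134.00 | $969.18 | $4,291.76
4 | $4,291.76 | $134.00 | $969.18 | $3,456.58
5 | $3,456.58 | $134.00 | $969.18 | $2,621.40
6 | $2,621.40 | $134.00 | $969.18 | $1,786.22
7 | $1,786.22 | $134.00 | $969.18 | $951.04
8 | $951.04 | $134.00 | $969.18 | $115.86
9 | $115.86 | $134.00 | $249.86 | $0.00
Total interest: $134.00 + $134.00 + $134.00 + $134.00 + $134.00 + $134.00 + $134.00 + $134.00 + $134.00 = $1,206.00

$1,206.00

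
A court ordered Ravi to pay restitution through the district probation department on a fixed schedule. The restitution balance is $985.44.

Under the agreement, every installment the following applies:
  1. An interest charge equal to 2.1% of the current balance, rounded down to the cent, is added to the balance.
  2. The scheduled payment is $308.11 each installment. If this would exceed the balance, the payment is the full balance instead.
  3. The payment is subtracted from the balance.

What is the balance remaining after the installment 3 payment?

# | Opening | Interest | Payment | End bal
1 | $985.44 | $20.69 | $308.11 | $698.02
2 | $698.02 | $14.65 | $308.11 | $404.56
3 | $404.56 | $8.49 | $308.11 | $104.94

$104.94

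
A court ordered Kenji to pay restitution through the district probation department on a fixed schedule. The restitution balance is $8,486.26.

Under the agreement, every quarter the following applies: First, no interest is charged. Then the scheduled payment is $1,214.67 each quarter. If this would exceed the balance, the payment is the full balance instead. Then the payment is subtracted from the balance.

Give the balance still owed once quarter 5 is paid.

$2,412.91

# | Opening | Payment | End bal
1 | $8,486.26 | $1,214.67 | $7,271.59
2 | $7,271.59 | $1,214.67 | $6,056.92
3 | $6,056.92 | $1,214.67 | $4,842.25
4 | $4,842.25 | $1,214.67 | $3,627.58
5 | $3,627.58 | $1,214.67 | $2,412.91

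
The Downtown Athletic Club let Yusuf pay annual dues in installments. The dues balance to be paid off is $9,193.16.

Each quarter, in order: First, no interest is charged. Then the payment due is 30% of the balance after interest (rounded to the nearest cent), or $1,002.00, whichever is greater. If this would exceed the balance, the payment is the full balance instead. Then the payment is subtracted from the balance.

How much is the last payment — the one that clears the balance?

Quarter 1: opening $9,193.16; payment $2,757.95; balance $6,435.21
Quarter 2: opening $6,435.21; payment $1,930.56; balance $4,504.65
Quarter 3: opening $4,504.65; payment $1,351.40; balance $3,153.25
Quarter 4: opening $3,153.25; payment $1,002.00; balance $2,151.25
Quarter 5: opening $2,151.25; payment $1,002.00; balance $1,149.25
Quarter 6: opening $1,149.25; payment $1,002.00; balance $147.25
Quarter 7: opening $147.25; payment $147.25; balance $0.00

$147.25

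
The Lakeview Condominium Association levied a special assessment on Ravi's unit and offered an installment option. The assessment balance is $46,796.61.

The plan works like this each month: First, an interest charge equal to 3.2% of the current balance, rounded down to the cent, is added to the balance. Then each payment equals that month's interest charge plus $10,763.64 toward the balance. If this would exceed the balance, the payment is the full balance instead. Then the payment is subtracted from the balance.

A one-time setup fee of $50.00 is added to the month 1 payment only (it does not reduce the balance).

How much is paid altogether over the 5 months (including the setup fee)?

$50,889.68

# | Opening | Interest | Payment | Fee | End bal
1 | $46,796.61 | $1,497.49 | $12,261.13 | $50.00 | $36,032.97
2 | $36,032.97 | $1,153.05 | $11,916.69 | — | $25,269.33
3 | $25,269.33 | $808.61 | $11,572.25 | — | $14,505.69
4 | $14,505.69 | $464.18 | $11,227.82 | — | $3,742.05
5 | $3,742.05 | $119.74 | $3,861.79 | — | $0.00
Total paid: $50,889.68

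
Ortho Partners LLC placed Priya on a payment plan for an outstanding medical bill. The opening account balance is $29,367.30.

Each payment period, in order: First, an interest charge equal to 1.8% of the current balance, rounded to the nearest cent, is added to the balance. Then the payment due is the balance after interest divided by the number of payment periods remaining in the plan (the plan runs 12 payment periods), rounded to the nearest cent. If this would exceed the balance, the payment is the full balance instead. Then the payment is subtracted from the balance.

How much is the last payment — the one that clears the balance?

$3,031.49

Payment period 1: $29,367.30 +$528.61 interest = $29,895.91; pay $2,491.33 → $27,404.58
Payment period 2: $27,404.58 +$493.28 interest = $27,897.86; pay $2,536.17 → $25,361.69
Payment period 3: $25,361.69 +$456.51 interest = $25,818.20; pay $2,581.82 → $23,236.38
Payment period 4: $23,236.38 +$418.25 interest = $23,654.63; pay $2,628.29 → $21,026.34
Payment period 5: $21,026.34 +$378.47 interest = $21,404.81; pay $2,675.60 → $18,729.21
Payment period 6: $18,729.21 +$337.13 interest = $19,066.34; pay $2,723.76 → $16,342.58
Payment period 7: $16,342.58 +$294.17 interest = $16,636.75; pay $2,772.79 → $13,863.96
Payment period 8: $13,863.96 +$249.55 interest = $14,113.51; pay $2,822.70 → $11,290.81
Payment period 9: $11,290.81 +$203.23 interest = $11,494.04; pay $2,873.51 → $8,620.53
Payment period 10: $8,620.53 +$155.17 interest = $8,775.70; pay $2,925.23 → $5,850.47
Payment period 11: $5,850.47 +$105.31 interest = $5,955.78; pay $2,977.89 → $2,977.89
Payment period 12: $2,977.89 +$53.60 interest = $3,031.49; pay $3,031.49 → $0.00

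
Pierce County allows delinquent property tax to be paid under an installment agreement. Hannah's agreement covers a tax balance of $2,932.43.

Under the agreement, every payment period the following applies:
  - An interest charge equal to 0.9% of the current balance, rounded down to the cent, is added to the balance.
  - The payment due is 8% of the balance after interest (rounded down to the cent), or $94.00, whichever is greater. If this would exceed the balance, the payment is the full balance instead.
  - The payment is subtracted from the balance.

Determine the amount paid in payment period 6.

Payment period 1: $2,932.43 +$26.39 interest = $2,958.82; pay $236.70 → $2,722.12
Payment period 2: $2,722.12 +$24.49 interest = $2,746.61; pay $219.72 → $2,526.89
Payment period 3: $2,526.89 +$22.74 interest = $2,549.63; pay $203.97 → $2,345.66
Payment period 4: $2,345.66 +$21.11 interest = $2,366.77; pay $189.34 → $2,177.43
Payment period 5: $2,177.43 +$19.59 interest = $2,197.02; pay $175.76 → $2,021.26
Payment period 6: $2,021.26 +$18.19 interest = $2,039.45; pay $163.15 → $1,876.30

$163.15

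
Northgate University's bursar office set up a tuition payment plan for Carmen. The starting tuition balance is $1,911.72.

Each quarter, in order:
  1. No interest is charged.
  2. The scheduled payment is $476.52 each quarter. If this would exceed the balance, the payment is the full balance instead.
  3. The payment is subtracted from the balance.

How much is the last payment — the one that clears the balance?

$5.64

# | Opening | Payment | End bal
1 | $1,911.72 | $476.52 | $1,435.20
2 | $1,435.20 | $476.52 | $958.68
3 | $958.68 | $476.52 | $482.16
4 | $482.16 | $476.52 | $5.64
5 | $5.64 | $5.64 | $0.00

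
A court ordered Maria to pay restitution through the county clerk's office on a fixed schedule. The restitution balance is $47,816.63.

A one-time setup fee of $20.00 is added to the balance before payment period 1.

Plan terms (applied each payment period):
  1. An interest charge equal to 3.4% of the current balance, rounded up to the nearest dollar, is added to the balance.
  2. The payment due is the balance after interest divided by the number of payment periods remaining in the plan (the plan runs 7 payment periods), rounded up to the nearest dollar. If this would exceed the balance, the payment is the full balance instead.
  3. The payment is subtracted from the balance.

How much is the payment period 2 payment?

Payment period 1: opening $47,836.63; interest $1,627.00 → $49,463.63; payment $7,067.00; balance $42,396.63
Payment period 2: opening $42,396.63; interest $1,442.00 → $43,838.63; payment $7,307.00; balance $36,531.63

$7,307.00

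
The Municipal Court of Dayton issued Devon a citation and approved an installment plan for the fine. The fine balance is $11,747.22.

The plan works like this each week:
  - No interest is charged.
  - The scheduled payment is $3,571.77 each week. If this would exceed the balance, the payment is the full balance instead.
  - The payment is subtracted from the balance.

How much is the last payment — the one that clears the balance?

$1,031.91

Week 1: $11,747.22 − $3,571.77 → $8,175.45
Week 2: $8,175.45 − $3,571.77 → $4,603.68
Week 3: $4,603.68 − $3,571.77 → $1,031.91
Week 4: $1,031.91 − $1,031.91 → $0.00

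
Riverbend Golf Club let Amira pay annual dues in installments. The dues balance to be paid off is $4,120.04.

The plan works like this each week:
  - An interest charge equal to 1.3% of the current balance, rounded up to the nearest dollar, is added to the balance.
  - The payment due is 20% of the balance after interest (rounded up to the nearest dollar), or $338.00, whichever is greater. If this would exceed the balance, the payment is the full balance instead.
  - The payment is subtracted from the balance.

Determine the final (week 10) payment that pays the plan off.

Week 1: $4,120.04 +$54.00 interest = $4,174.04; pay $835.00 → $3,339.04
Week 2: $3,339.04 +$44.00 interest = $3,383.04; pay $677.00 → $2,706.04
Week 3: $2,706.04 +$36.00 interest = $2,742.04; pay $549.00 → $2,193.04
Week 4: $2,193.04 +$29.00 interest = $2,222.04; pay $445.00 → $1,777.04
Week 5: $1,777.04 +$24.00 interest = $1,801.04; pay $361.00 → $1,440.04
Week 6: $1,440.04 +$19.00 interest = $1,459.04; pay $338.00 → $1,121.04
Week 7: $1,121.04 +$15.00 interest = $1,136.04; pay $338.00 → $798.04
Week 8: $798.04 +$11.00 interest = $809.04; pay $338.00 → $471.04
Week 9: $471.04 +$7.00 interest = $478.04; pay $338.00 → $140.04
Week 10: $140.04 +$2.00 interest = $142.04; pay $142.04 → $0.00

$142.04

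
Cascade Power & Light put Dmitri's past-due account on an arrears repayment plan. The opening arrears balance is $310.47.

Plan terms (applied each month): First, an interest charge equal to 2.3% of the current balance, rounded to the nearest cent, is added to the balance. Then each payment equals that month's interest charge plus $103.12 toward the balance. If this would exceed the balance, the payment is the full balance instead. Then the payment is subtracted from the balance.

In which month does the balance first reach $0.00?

4

Month 1: opening $310.47; interest $7.14 → $317.61; payment $110.26; balance $207.35
Month 2: opening $207.35; interest $4.77 → $212.12; payment $107.89; balance $104.23
Month 3: opening $104.23; interest $2.40 → $106.63; payment $105.52; balance $1.11
Month 4: opening $1.11; interest $0.03 → $1.14; payment $1.14; balance $0.00
Balance reaches $0.00 in month 4.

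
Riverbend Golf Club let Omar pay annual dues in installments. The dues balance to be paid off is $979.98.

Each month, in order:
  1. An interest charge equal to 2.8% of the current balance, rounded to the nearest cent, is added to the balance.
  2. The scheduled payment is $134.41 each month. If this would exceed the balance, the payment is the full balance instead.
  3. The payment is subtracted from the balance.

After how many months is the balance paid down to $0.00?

Month 1: $979.98 +$27.44 interest = $1,007.42; pay $134.41 → $873.01
Month 2: $873.01 +$24.44 interest = $897.45; pay $134.41 → $763.04
Month 3: $763.04 +$21.37 interest = $784.41; pay $134.41 → $650.00
Month 4: $650.00 +$18.20 interest = $668.20; pay $134.41 → $533.79
Month 5: $533.79 +$14.95 interest = $548.74; pay $134.41 → $414.33
Month 6: $414.33 +$11.60 interest = $425.93; pay $134.41 → $291.52
Month 7: $291.52 +$8.16 interest = $299.68; pay $134.41 → $165.27
Month 8: $165.27 +$4.63 interest = $169.90; pay $134.41 → $35.49
Month 9: $35.49 +$0.99 interest = $36.48; pay $36.48 → $0.00
Balance reaches $0.00 in month 9.

9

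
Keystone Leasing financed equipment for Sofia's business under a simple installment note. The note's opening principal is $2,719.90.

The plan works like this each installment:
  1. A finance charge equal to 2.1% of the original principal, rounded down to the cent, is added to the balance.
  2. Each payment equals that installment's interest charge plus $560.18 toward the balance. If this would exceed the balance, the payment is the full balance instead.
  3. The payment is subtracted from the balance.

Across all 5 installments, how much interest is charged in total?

Installment 1: opening $2,719.90; interest $57.11 → $2,777.01; payment $617.29; balance $2,159.72
Installment 2: opening $2,159.72; interest $57.11 → $2,216.83; payment $617.29; balance $1,599.54
Installment 3: opening $1,599.54; interest $57.11 → $1,656.65; payment $617.29; balance $1,039.36
Installment 4: opening $1,039.36; interest $57.11 → $1,096.47; payment $617.29; balance $479.18
Installment 5: opening $479.18; interest $57.11 → $536.29; payment $536.29; balance $0.00
Total interest: $57.11 + $57.11 + $57.11 + $57.11 + $57.11 = $285.55

$285.55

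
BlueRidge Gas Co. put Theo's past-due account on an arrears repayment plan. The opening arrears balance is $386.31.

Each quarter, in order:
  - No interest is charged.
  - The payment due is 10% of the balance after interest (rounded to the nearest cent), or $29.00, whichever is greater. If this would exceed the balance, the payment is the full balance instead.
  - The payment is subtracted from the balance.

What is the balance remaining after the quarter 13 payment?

Quarter 1: opening $386.31; payment $38.63; balance $347.68
Quarter 2: opening $347.68; payment $34.77; balance $312.91
Quarter 3: opening $312.91; payment $31.29; balance $281.62
Quarter 4: opening $281.62; payment $29.00; balance $252.62
Quarter 5: opening $252.62; payment $29.00; balance $223.62
Quarter 6: opening $223.62; payment $29.00; balance $194.62
Quarter 7: opening $194.62; payment $29.00; balance $165.62
Quarter 8: opening $165.62; payment $29.00; balance $136.62
Quarter 9: opening $136.62; payment $29.00; balance $107.62
Quarter 10: opening $107.62; payment $29.00; balance $78.62
Quarter 11: opening $78.62; payment $29.00; balance $49.62
Quarter 12: opening $49.62; payment $29.00; balance $20.62
Quarter 13: opening $20.62; payment $20.62; balance $0.00

$0.00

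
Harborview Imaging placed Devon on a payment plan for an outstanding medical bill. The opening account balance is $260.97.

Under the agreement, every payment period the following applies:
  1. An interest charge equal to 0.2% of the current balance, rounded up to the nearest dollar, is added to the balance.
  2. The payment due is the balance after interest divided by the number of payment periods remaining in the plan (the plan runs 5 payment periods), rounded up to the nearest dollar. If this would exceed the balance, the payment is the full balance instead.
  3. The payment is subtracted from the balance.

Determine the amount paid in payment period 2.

$53.00

Payment period 1: opening $260.97; interest $1.00 → $261.97; payment $53.00; balance $208.97
Payment period 2: opening $208.97; interest $1.00 → $209.97; payment $53.00; balance $156.97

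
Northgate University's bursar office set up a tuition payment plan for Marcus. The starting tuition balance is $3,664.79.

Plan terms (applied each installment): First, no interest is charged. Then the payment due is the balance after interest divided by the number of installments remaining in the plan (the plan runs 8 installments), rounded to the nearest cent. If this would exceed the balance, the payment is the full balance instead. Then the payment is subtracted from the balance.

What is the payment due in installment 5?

# | Opening | Payment | End bal
1 | $3,664.79 | $458.10 | $3,206.69
2 | $3,206.69 | $458.10 | $2,748.59
3 | $2,748.59 | $458.10 | $2,290.49
4 | $2,290.49 | $458.10 | $1,832.39
5 | $1,832.39 | $458.10 | $1,374.29

$458.10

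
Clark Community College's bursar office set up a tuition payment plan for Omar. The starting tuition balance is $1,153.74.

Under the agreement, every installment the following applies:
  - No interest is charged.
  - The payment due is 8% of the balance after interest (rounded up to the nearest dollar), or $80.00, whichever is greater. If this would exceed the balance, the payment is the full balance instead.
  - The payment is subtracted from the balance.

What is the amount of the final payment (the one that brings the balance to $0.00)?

$15.74

Installment 1: opening $1,153.74; payment $93.00; balance $1,060.74
Installment 2: opening $1,060.74; payment $85.00; balance $975.74
Installment 3: opening $975.74; payment $80.00; balance $895.74
Installment 4: opening $895.74; payment $80.00; balance $815.74
Installment 5: opening $815.74; payment $80.00; balance $735.74
Installment 6: opening $735.74; payment $80.00; balance $655.74
Installment 7: opening $655.74; payment $80.00; balance $575.74
Installment 8: opening $575.74; payment $80.00; balance $495.74
Installment 9: opening $495.74; payment $80.00; balance $415.74
Installment 10: opening $415.74; payment $80.00; balance $335.74
Installment 11: opening $335.74; payment $80.00; balance $255.74
Installment 12: opening $255.74; payment $80.00; balance $175.74
Installment 13: opening $175.74; payment $80.00; balance $95.74
Installment 14: opening $95.74; payment $80.00; balance $15.74
Installment 15: opening $15.74; payment $15.74; balance $0.00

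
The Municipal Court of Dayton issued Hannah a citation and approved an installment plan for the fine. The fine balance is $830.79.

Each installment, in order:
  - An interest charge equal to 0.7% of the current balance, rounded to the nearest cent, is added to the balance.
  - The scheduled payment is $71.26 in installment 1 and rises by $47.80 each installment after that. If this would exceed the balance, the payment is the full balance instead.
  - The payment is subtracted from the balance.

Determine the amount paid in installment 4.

Installment 1: $830.79 +$5.82 interest = $836.61; pay $71.26 → $765.35
Installment 2: $765.35 +$5.36 interest = $770.71; pay $119.06 → $651.65
Installment 3: $651.65 +$4.56 interest = $656.21; pay $166.86 → $489.35
Installment 4: $489.35 +$3.43 interest = $492.78; pay $214.66 → $278.12

$214.66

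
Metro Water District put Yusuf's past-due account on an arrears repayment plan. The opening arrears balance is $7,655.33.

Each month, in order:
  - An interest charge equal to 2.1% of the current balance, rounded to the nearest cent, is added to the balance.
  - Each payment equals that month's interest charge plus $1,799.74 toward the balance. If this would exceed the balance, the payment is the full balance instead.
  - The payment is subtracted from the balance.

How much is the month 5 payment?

Month 1: $7,655.33 +$160.76 interest = $7,816.09; pay $1,960.50 → $5,855.59
Month 2: $5,855.59 +$122.97 interest = $5,978.56; pay $1,922.71 → $4,055.85
Month 3: $4,055.85 +$85.17 interest = $4,141.02; pay $1,884.91 → $2,256.11
Month 4: $2,256.11 +$47.38 interest = $2,303.49; pay $1,847.12 → $456.37
Month 5: $456.37 +$9.58 interest = $465.95; pay $465.95 → $0.00

$465.95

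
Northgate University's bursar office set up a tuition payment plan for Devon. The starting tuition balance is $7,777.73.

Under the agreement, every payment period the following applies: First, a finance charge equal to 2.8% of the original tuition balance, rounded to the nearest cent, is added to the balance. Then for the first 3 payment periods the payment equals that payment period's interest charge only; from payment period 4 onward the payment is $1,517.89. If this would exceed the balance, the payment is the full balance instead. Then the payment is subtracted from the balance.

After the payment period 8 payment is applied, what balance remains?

$1,277.18

Payment period 1: opening $7,777.73; interest $217.78 → $7,995.51; payment $217.78; balance $7,777.73
Payment period 2: opening $7,777.73; interest $217.78 → $7,995.51; payment $217.78; balance $7,777.73
Payment period 3: opening $7,777.73; interest $217.78 → $7,995.51; payment $217.78; balance $7,777.73
Payment period 4: opening $7,777.73; interest $217.78 → $7,995.51; payment $1,517.89; balance $6,477.62
Payment period 5: opening $6,477.62; interest $217.78 → $6,695.40; payment $1,517.89; balance $5,177.51
Payment period 6: opening $5,177.51; interest $217.78 → $5,395.29; payment $1,517.89; balance $3,877.40
Payment period 7: opening $3,877.40; interest $217.78 → $4,095.18; payment $1,517.89; balance $2,577.29
Payment period 8: opening $2,577.29; interest $217.78 → $2,795.07; payment $1,517.89; balance $1,277.18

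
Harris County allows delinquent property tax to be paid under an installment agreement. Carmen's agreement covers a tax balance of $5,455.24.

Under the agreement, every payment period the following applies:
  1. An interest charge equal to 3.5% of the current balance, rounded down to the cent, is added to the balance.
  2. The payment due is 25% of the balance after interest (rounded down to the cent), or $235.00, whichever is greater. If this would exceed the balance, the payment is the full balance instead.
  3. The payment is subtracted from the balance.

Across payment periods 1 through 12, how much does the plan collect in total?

Payment period 1: $5,455.24 +$190.93 interest = $5,646.17; pay $1,411.54 → $4,234.63
Payment period 2: $4,234.63 +$148.21 interest = $4,382.84; pay $1,095.71 → $3,287.13
Payment period 3: $3,287.13 +$115.04 interest = $3,402.17; pay $850.54 → $2,551.63
Payment period 4: $2,551.63 +$89.30 interest = $2,640.93; pay $660.23 → $1,980.70
Payment period 5: $1,980.70 +$69.32 interest = $2,050.02; pay $512.50 → $1,537.52
Payment period 6: $1,537.52 +$53.81 interest = $1,591.33; pay $397.83 → $1,193.50
Payment period 7: $1,193.50 +$41.77 interest = $1,235.27; pay $308.81 → $926.46
Payment period 8: $926.46 +$32.42 interest = $958.88; pay $239.72 → $719.16
Payment period 9: $719.16 +$25.17 interest = $744.33; pay $235.00 → $509.33
Payment period 10: $509.33 +$17.82 interest = $527.15; pay $235.00 → $292.15
Payment period 11: $292.15 +$10.22 interest = $302.37; pay $235.00 → $67.37
Payment period 12: $67.37 +$2.35 interest = $69.72; pay $69.72 → $0.00
Total paid: $6,251.60

$6,251.60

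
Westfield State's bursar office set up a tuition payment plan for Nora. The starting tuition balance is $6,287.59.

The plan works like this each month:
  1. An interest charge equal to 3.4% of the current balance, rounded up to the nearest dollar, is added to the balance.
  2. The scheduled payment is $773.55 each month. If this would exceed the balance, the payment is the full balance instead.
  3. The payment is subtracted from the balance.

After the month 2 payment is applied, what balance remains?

$5,149.49

# | Opening | Interest | Payment | End bal
1 | $6,287.59 | $214.00 | $773.55 | $5,728.04
2 | $5,728.04 | $195.00 | $773.55 | $5,149.49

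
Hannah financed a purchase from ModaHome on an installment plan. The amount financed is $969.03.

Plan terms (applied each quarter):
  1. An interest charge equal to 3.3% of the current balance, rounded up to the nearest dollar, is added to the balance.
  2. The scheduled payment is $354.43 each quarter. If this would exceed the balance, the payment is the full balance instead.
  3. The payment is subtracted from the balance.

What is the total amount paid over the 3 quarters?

$1,034.03

Quarter 1: opening $969.03; interest $32.00 → $1,001.03; payment $354.43; balance $646.60
Quarter 2: opening $646.60; interest $22.00 → $668.60; payment $354.43; balance $314.17
Quarter 3: opening $314.17; interest $11.00 → $325.17; payment $325.17; balance $0.00
Total paid: $1,034.03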